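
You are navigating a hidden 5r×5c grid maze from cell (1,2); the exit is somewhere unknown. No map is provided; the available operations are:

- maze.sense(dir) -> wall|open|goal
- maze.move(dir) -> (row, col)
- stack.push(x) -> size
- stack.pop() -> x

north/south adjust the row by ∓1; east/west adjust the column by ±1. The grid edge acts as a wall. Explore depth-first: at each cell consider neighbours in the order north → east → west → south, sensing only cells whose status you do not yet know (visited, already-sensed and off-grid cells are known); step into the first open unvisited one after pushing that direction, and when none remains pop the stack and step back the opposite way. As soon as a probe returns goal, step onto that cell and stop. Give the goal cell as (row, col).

-> maze.sense(dir→north)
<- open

-> stack.push(x→north)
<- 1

-> maze.move(dir→north)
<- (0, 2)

-> maze.sense(dir→east)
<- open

-> stack.push(x→east)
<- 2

-> maze.move(dir→east)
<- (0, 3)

-> maze.sense(dir→east)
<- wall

-> maze.sense(dir→south)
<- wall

-> stack.pop()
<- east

-> maze.move(dir→west)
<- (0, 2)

-> maze.sense(dir→west)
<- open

-> stack.push(x→west)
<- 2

-> maze.move(dir→west)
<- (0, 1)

-> maze.sense(dir→west)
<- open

-> stack.push(x→west)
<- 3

-> maze.move(dir→west)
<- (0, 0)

-> maze.sense(dir→south)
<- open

-> stack.push(x→south)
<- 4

-> maze.move(dir→south)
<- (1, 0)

-> maze.sense(dir→east)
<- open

-> stack.push(x→east)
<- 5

-> maze.move(dir→east)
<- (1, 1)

-> maze.sense(dir→south)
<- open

-> stack.push(x→south)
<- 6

-> maze.move(dir→south)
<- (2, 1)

-> maze.sense(dir→east)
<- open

-> stack.push(x→east)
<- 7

-> maze.move(dir→east)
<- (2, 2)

-> maze.sense(dir→east)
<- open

-> stack.push(x→east)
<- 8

-> maze.move(dir→east)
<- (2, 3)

-> maze.sense(dir→east)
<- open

-> stack.push(x→east)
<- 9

-> maze.move(dir→east)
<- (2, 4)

-> maze.sense(dir→north)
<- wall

-> maze.sense(dir→south)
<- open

-> stack.push(x→south)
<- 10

-> maze.move(dir→south)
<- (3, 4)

-> maze.sense(dir→west)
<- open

-> stack.push(x→west)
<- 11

-> maze.move(dir→west)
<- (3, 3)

-> maze.sense(dir→west)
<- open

-> stack.push(x→west)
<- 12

-> maze.move(dir→west)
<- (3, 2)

-> maze.sense(dir→west)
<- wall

-> maze.sense(dir→south)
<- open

-> stack.push(x→south)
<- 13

-> maze.move(dir→south)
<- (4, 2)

-> maze.sense(dir→east)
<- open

-> stack.push(x→east)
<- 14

-> maze.move(dir→east)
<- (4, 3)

-> maze.sense(dir→east)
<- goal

-> maze.move(dir→east)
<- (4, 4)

Answer: (4, 4)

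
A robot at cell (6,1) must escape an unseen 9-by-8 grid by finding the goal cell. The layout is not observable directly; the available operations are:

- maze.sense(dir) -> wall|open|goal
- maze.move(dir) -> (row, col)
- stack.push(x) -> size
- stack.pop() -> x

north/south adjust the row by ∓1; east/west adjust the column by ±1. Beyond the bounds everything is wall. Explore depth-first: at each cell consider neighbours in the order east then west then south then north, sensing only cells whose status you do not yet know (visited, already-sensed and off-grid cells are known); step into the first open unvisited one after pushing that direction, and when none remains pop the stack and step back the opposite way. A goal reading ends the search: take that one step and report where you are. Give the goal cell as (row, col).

Then sense on dir→east, yielding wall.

I use sense on dir→west, — result: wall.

I try sense on dir→south, → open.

I invoke push on x→south, and observe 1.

Calling move on dir→south, and see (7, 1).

I call sense on dir→east, and observe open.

I try push on x→east, → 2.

I call move on dir→east, → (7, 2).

I call sense on dir→east, : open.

I try push on x→east, and observe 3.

I use move on dir→east, and observe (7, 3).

I run sense on dir→east, — result: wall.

Using sense on dir→south, and see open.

I use push on x→south, — result: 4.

Using move on dir→south, : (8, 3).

Then sense on dir→east, — result: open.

I run push on x→east, and get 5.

Calling move on dir→east, and see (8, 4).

I use sense on dir→east, and observe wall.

Using pop(), → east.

I invoke move on dir→west, and observe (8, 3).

Invoking sense on dir→west, : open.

I run push on x→west, and observe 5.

I run move on dir→west, and observe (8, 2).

I call sense on dir→west, and get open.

I run push on x→west, giving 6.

I use move on dir→west, : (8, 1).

I run sense on dir→west, and see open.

I use push on x→west, and get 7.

Then move on dir→west, and get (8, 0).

Invoking sense on dir→north, giving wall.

Now I run pop, yielding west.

Now I run move on dir→east, and observe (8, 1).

I run pop(), yielding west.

Calling move on dir→east, → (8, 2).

I use pop(), yielding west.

Invoking move on dir→east, — result: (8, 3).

I invoke pop(), and see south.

Using move on dir→north, yielding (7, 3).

I call sense on dir→north, yielding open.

I use push on x→north, and get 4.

I call move on dir→north, and see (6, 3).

Then sense on dir→east, : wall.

Next I call sense on dir→north, which returns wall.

Invoking pop(), and observe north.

I invoke move on dir→south, and see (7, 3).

Then pop, : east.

Next I call move on dir→west, → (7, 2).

Now I run pop(), and get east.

I call move on dir→west, yielding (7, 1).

I run pop(), — result: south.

Using move on dir→north, : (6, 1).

Calling sense on dir→north, giving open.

I use push on x→north, which returns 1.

I call move on dir→north, giving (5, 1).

I use sense on dir→east, → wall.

Invoking sense on dir→west, and get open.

I run push on x→west, and get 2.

Calling move on dir→west, and get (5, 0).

Next I call sense on dir→north, yielding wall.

Next I call pop(), yielding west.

Then move on dir→east, which returns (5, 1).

I call sense on dir→north, → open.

I try push on x→north, and get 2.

Calling move on dir→north, giving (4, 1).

Invoking sense on dir→east, and see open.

I run push on x→east, : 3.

Then move on dir→east, — result: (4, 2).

I call sense on dir→east, — result: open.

I call push on x→east, and get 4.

I run move on dir→east, — result: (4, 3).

Calling sense on dir→east, → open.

Now I run push on x→east, and see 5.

I try move on dir→east, which returns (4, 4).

I try sense on dir→east, which returns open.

I use push on x→east, and see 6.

Invoking move on dir→east, and observe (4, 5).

Using sense on dir→east, yielding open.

Next I call push on x→east, and see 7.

Calling move on dir→east, and get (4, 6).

Using sense on dir→east, — result: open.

I run push on x→east, → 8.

Then move on dir→east, and get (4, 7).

Then sense on dir→south, giving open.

Next I call push on x→south, — result: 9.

Next I call move on dir→south, : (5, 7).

I invoke sense on dir→west, which returns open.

Invoking push on x→west, and see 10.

Next I call move on dir→west, giving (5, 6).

Invoking sense on dir→west, — result: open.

Next I call push on x→west, and get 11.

Invoking move on dir→west, and see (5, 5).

Now I run sense on dir→west, and see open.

Now I run push on x→west, : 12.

Invoking move on dir→west, and observe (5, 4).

Calling pop, and observe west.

I run move on dir→east, — result: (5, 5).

I call sense on dir→south, and observe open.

Then push on x→south, and see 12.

I try move on dir→south, and get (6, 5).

Invoking sense on dir→east, giving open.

I try push on x→east, → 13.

I try move on dir→east, and see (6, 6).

Now I run sense on dir→east, yielding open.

I call push on x→east, : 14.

Now I run move on dir→east, giving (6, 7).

Invoking sense on dir→south, yielding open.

I try push on x→south, → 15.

I try move on dir→south, which returns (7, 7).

Calling sense on dir→west, → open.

Invoking push on x→west, and observe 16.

Then move on dir→west, and see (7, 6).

I call sense on dir→west, → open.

Using push on x→west, giving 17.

I invoke move on dir→west, : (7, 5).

I use pop, and see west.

I try move on dir→east, which returns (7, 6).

Using sense on dir→south, and see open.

Using push on x→south, giving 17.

I run move on dir→south, giving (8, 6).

Calling sense on dir→east, yielding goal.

Calling move on dir→east, and see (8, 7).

Answer: (8, 7)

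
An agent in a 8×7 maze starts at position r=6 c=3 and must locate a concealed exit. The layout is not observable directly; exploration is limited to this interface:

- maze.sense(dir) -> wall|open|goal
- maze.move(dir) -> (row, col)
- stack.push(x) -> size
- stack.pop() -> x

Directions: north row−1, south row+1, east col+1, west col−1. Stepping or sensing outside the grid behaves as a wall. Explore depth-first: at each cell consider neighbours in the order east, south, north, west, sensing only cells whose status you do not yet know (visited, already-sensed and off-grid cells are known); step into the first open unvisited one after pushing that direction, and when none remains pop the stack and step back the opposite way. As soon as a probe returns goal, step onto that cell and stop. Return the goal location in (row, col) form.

> maze.sense dir: east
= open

> stack.push x: east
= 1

> maze.move dir: east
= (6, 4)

> maze.sense dir: east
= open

> stack.push x: east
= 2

> maze.move dir: east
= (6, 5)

> maze.sense dir: east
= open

> stack.push x: east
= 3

> maze.move dir: east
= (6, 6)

> maze.sense dir: south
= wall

> maze.sense dir: north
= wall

> stack.pop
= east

> maze.move dir: west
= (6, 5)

> maze.sense dir: south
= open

> stack.push x: south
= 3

> maze.move dir: south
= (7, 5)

> maze.sense dir: west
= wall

> stack.pop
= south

> maze.move dir: north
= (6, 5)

> maze.sense dir: north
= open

> stack.push x: north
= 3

> maze.move dir: north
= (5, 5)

> maze.sense dir: north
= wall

> maze.sense dir: west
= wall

> stack.pop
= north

> maze.move dir: south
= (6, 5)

> stack.pop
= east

> maze.move dir: west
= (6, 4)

> stack.pop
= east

> maze.move dir: west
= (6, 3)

> maze.sense dir: south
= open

> stack.push x: south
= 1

> maze.move dir: south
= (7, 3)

> maze.sense dir: west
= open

> stack.push x: west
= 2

> maze.move dir: west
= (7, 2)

> maze.sense dir: north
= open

> stack.push x: north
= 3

> maze.move dir: north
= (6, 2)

> maze.sense dir: north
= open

> stack.push x: north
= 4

> maze.move dir: north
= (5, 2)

> maze.sense dir: east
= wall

> maze.sense dir: north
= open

> stack.push x: north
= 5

> maze.move dir: north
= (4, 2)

> maze.sense dir: east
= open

> stack.push x: east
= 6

> maze.move dir: east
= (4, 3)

> maze.sense dir: east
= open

> stack.push x: east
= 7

> maze.move dir: east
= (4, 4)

> maze.sense dir: north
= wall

> stack.pop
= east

> maze.move dir: west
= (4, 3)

> maze.sense dir: north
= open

> stack.push x: north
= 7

> maze.move dir: north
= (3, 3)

> maze.sense dir: north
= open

> stack.push x: north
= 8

> maze.move dir: north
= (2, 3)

> maze.sense dir: east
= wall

> maze.sense dir: north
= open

> stack.push x: north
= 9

> maze.move dir: north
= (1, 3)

> maze.sense dir: east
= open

> stack.push x: east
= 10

> maze.move dir: east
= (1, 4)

> maze.sense dir: east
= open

> stack.push x: east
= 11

> maze.move dir: east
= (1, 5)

> maze.sense dir: east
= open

> stack.push x: east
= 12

> maze.move dir: east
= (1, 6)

> maze.sense dir: south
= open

> stack.push x: south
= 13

> maze.move dir: south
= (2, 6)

> maze.sense dir: south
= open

> stack.push x: south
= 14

> maze.move dir: south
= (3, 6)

> maze.sense dir: south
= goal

> maze.move dir: south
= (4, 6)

Answer: (4, 6)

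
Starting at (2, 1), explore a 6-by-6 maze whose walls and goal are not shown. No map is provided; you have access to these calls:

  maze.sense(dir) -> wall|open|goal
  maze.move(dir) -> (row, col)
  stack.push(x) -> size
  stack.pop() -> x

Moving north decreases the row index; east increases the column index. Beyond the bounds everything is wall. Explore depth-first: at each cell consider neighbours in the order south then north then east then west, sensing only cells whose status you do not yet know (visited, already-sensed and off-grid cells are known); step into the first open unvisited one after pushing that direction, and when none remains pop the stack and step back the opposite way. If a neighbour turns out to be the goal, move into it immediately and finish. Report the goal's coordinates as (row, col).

Do: sense[dir='south']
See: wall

Do: sense[dir='north']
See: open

Do: push[x='north']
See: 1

Do: move[dir='north']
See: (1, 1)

Do: sense[dir='north']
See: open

Do: push[x='north']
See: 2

Do: move[dir='north']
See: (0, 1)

Do: sense[dir='east']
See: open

Do: push[x='east']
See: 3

Do: move[dir='east']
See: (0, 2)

Do: sense[dir='south']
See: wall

Do: sense[dir='east']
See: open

Do: push[x='east']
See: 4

Do: move[dir='east']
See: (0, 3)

Do: sense[dir='south']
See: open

Do: push[x='south']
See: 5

Do: move[dir='south']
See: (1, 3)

Do: sense[dir='south']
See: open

Do: push[x='south']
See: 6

Do: move[dir='south']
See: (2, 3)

Do: sense[dir='south']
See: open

Do: push[x='south']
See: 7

Do: move[dir='south']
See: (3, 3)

Do: sense[dir='south']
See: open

Do: push[x='south']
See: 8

Do: move[dir='south']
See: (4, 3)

Do: sense[dir='south']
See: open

Do: push[x='south']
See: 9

Do: move[dir='south']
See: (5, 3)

Do: sense[dir='east']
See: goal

Do: move[dir='east']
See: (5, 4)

Answer: (5, 4)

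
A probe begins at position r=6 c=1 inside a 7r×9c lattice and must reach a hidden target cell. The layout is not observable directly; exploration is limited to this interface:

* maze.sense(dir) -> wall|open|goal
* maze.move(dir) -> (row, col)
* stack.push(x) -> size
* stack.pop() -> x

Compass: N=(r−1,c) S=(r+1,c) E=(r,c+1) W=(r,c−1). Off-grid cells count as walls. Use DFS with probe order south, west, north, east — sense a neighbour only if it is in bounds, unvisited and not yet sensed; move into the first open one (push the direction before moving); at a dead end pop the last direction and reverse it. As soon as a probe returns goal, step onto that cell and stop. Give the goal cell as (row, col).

Using maze.sense using dir: west, and get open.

I use stack.push using x: west, and see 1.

Next I call maze.move using dir: west, — result: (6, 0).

Calling maze.sense using dir: north, and observe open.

I invoke stack.push using x: north, : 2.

I try maze.move using dir: north, : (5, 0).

I run maze.sense using dir: north, : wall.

I run maze.sense using dir: east, and see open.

I invoke stack.push using x: east, : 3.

Invoking maze.move using dir: east, : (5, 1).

I try maze.sense using dir: north, giving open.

Using stack.push using x: north, — result: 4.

I run maze.move using dir: north, → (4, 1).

Next I call maze.sense using dir: north, and observe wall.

Invoking maze.sense using dir: east, giving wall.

Using stack.pop(), which returns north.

Now I run maze.move using dir: south, → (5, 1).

I call maze.sense using dir: east, yielding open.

Then stack.push using x: east, giving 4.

Invoking maze.move using dir: east, : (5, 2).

Calling maze.sense using dir: south, and see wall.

I invoke maze.sense using dir: east, : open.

Now I run stack.push using x: east, and get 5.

I try maze.move using dir: east, and get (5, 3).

I try maze.sense using dir: south, giving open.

Using stack.push using x: south, — result: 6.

I try maze.move using dir: south, → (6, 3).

Next I call maze.sense using dir: east, and see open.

Calling stack.push using x: east, giving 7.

Then maze.move using dir: east, and observe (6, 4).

I use maze.sense using dir: north, giving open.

I try stack.push using x: north, giving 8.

Now I run maze.move using dir: north, which returns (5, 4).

Then maze.sense using dir: north, yielding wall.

Then maze.sense using dir: east, → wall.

Next I call stack.pop(), : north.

Calling maze.move using dir: south, and get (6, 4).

Using maze.sense using dir: east, : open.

I invoke stack.push using x: east, → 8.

I run maze.move using dir: east, which returns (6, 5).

Next I call maze.sense using dir: east, giving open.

I try stack.push using x: east, and see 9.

Using maze.move using dir: east, — result: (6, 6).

I try maze.sense using dir: north, giving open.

I call stack.push using x: north, : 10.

Using maze.move using dir: north, and observe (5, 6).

I try maze.sense using dir: north, giving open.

Calling stack.push using x: north, → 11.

Then maze.move using dir: north, : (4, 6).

Using maze.sense using dir: west, and see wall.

I run maze.sense using dir: north, → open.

I invoke stack.push using x: north, giving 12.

Invoking maze.move using dir: north, and see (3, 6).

Invoking maze.sense using dir: west, → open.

Next I call stack.push using x: west, → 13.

Using maze.move using dir: west, and get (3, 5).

Using maze.sense using dir: west, and see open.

I call stack.push using x: west, which returns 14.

Using maze.move using dir: west, : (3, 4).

Then maze.sense using dir: west, — result: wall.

Calling maze.sense using dir: north, → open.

Using stack.push using x: north, : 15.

I try maze.move using dir: north, — result: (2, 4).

I use maze.sense using dir: west, : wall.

Using maze.sense using dir: north, which returns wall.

I use maze.sense using dir: east, which returns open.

Calling stack.push using x: east, : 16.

I run maze.move using dir: east, : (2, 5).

Using maze.sense using dir: north, → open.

Using stack.push using x: north, — result: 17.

Calling maze.move using dir: north, which returns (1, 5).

Next I call maze.sense using dir: north, : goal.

I run maze.move using dir: north, and see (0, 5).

Answer: (0, 5)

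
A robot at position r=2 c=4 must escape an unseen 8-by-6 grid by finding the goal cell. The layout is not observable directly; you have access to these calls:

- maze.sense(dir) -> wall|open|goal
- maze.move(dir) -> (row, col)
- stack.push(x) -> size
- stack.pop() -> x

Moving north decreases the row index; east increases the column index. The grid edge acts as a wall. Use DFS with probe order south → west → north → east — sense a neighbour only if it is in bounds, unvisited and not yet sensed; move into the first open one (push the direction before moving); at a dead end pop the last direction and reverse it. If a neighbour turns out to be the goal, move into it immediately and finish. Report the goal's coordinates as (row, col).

I call sense using dir: south, and see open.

Next I call push using x: south, and get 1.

Next I call move using dir: south, yielding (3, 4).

I invoke sense using dir: south, giving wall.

I try sense using dir: west, — result: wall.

Calling sense using dir: east, and observe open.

Calling push using x: east, and observe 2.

Now I run move using dir: east, and observe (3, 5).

Invoking sense using dir: south, and get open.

Invoking push using x: south, which returns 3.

I run move using dir: south, : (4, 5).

Next I call sense using dir: south, and see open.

Using push using x: south, which returns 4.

Now I run move using dir: south, and see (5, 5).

Calling sense using dir: south, which returns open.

Then push using x: south, yielding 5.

Invoking move using dir: south, which returns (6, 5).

I invoke sense using dir: south, which returns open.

I call push using x: south, → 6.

Now I run move using dir: south, : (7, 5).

I call sense using dir: west, → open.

Now I run push using x: west, — result: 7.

I invoke move using dir: west, giving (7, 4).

Next I call sense using dir: west, yielding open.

Next I call push using x: west, and observe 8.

I run move using dir: west, giving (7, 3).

Now I run sense using dir: west, → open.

I run push using x: west, and observe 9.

Invoking move using dir: west, giving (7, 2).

Using sense using dir: west, : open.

Then push using x: west, and see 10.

Then move using dir: west, and get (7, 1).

Calling sense using dir: west, and see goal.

Calling move using dir: west, which returns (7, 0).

Answer: (7, 0)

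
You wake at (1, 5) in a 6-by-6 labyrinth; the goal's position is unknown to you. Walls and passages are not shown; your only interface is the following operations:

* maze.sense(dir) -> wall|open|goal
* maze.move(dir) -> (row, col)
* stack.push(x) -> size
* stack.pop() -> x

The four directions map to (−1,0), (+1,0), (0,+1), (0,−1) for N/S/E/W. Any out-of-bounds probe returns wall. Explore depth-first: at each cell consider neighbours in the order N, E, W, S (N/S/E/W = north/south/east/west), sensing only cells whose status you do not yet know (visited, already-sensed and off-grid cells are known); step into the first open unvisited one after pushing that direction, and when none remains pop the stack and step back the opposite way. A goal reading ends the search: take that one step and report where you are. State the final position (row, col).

# 1. sense(north) => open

# 2. push(north) => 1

# 3. move(north) => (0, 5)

# 4. sense(west) => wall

# 5. pop() => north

# 6. move(south) => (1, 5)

# 7. sense(west) => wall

# 8. sense(south) => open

# 9. push(south) => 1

# 10. move(south) => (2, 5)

# 11. sense(west) => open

# 12. push(west) => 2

# 13. move(west) => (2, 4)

# 14. sense(west) => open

# 15. push(west) => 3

# 16. move(west) => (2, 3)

# 17. sense(north) => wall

# 18. sense(west) => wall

# 19. sense(south) => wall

# 20. pop() => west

# 21. move(east) => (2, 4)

# 22. sense(south) => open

# 23. push(south) => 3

# 24. move(south) => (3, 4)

# 25. sense(east) => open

# 26. push(east) => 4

# 27. move(east) => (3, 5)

# 28. sense(south) => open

# 29. push(south) => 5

# 30. move(south) => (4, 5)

# 31. sense(west) => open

# 32. push(west) => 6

# 33. move(west) => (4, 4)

# 34. sense(west) => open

# 35. push(west) => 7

# 36. move(west) => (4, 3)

# 37. sense(west) => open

# 38. push(west) => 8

# 39. move(west) => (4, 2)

# 40. sense(north) => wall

# 41. sense(west) => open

# 42. push(west) => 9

# 43. move(west) => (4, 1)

# 44. sense(north) => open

# 45. push(north) => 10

# 46. move(north) => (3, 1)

# 47. sense(north) => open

# 48. push(north) => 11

# 49. move(north) => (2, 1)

# 50. sense(north) => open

# 51. push(north) => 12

# 52. move(north) => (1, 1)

# 53. sense(north) => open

# 54. push(north) => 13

# 55. move(north) => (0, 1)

# 56. sense(east) => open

# 57. push(east) => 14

# 58. move(east) => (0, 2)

# 59. sense(east) => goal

# 60. move(east) => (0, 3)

Answer: (0, 3)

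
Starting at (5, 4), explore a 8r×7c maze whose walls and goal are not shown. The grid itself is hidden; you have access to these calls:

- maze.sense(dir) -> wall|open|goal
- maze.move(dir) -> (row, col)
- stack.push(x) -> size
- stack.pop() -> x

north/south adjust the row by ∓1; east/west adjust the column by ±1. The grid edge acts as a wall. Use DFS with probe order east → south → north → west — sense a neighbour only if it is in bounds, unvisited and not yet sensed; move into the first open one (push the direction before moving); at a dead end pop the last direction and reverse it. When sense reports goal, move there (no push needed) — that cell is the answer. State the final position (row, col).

>> sense(east)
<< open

>> push(east)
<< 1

>> move(east)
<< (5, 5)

>> sense(east)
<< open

>> push(east)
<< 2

>> move(east)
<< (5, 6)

>> sense(south)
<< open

>> push(south)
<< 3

>> move(south)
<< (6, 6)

>> sense(south)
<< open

>> push(south)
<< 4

>> move(south)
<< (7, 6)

>> sense(west)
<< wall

>> pop()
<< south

>> move(north)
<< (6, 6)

>> sense(west)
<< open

>> push(west)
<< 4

>> move(west)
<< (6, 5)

>> sense(west)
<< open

>> push(west)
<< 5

>> move(west)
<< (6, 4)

>> sense(south)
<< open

>> push(south)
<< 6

>> move(south)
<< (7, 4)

>> sense(west)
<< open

>> push(west)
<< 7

>> move(west)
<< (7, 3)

>> sense(north)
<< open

>> push(north)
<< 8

>> move(north)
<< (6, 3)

>> sense(north)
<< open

>> push(north)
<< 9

>> move(north)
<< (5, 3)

>> sense(north)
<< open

>> push(north)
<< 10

>> move(north)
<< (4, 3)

>> sense(east)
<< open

>> push(east)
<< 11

>> move(east)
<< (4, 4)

>> sense(east)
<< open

>> push(east)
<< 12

>> move(east)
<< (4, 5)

>> sense(east)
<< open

>> push(east)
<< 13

>> move(east)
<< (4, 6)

>> sense(north)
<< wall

>> pop()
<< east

>> move(west)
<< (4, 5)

>> sense(north)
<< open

>> push(north)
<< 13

>> move(north)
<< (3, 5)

>> sense(north)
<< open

>> push(north)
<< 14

>> move(north)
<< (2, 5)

>> sense(east)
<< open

>> push(east)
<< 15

>> move(east)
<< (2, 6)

>> sense(north)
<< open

>> push(north)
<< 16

>> move(north)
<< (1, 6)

>> sense(north)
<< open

>> push(north)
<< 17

>> move(north)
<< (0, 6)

>> sense(west)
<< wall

>> pop()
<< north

>> move(south)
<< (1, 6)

>> sense(west)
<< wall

>> pop()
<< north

>> move(south)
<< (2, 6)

>> pop()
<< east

>> move(west)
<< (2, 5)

>> sense(west)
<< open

>> push(west)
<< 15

>> move(west)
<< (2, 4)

>> sense(south)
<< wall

>> sense(north)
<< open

>> push(north)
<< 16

>> move(north)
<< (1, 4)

>> sense(north)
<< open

>> push(north)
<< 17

>> move(north)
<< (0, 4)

>> sense(west)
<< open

>> push(west)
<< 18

>> move(west)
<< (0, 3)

>> sense(south)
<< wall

>> sense(west)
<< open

>> push(west)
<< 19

>> move(west)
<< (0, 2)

>> sense(south)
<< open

>> push(south)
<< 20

>> move(south)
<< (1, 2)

>> sense(south)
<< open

>> push(south)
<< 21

>> move(south)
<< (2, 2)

>> sense(east)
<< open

>> push(east)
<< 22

>> move(east)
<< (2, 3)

>> sense(south)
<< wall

>> pop()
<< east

>> move(west)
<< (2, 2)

>> sense(south)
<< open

>> push(south)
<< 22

>> move(south)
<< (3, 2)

>> sense(south)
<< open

>> push(south)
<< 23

>> move(south)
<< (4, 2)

>> sense(south)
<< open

>> push(south)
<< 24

>> move(south)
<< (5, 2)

>> sense(south)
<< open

>> push(south)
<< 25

>> move(south)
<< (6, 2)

>> sense(south)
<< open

>> push(south)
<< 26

>> move(south)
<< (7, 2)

>> sense(west)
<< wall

>> pop()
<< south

>> move(north)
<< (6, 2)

>> sense(west)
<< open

>> push(west)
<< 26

>> move(west)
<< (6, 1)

>> sense(north)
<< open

>> push(north)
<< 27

>> move(north)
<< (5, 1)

>> sense(north)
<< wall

>> sense(west)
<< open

>> push(west)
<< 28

>> move(west)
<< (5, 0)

>> sense(south)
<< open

>> push(south)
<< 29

>> move(south)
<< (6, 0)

>> sense(south)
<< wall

>> pop()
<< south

>> move(north)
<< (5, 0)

>> sense(north)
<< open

>> push(north)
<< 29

>> move(north)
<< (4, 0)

>> sense(north)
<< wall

>> pop()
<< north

>> move(south)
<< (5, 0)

>> pop()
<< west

>> move(east)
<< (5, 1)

>> pop()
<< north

>> move(south)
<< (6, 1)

>> pop()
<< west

>> move(east)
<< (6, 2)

>> pop()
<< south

>> move(north)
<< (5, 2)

>> pop()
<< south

>> move(north)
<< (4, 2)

>> pop()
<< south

>> move(north)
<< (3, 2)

>> sense(west)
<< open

>> push(west)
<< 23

>> move(west)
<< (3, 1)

>> sense(north)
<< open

>> push(north)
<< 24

>> move(north)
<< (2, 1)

>> sense(north)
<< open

>> push(north)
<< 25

>> move(north)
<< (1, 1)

>> sense(north)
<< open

>> push(north)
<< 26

>> move(north)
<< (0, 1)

>> sense(west)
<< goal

>> move(west)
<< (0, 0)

Answer: (0, 0)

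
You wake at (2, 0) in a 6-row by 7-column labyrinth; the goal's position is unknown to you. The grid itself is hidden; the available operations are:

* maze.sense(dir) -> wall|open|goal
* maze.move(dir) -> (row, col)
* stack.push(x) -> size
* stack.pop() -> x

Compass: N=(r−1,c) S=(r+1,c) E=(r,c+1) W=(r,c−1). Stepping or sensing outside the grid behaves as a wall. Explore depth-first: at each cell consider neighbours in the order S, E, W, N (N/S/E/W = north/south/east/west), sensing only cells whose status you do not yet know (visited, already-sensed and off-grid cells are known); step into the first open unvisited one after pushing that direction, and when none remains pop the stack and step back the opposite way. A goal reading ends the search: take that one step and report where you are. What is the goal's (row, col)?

Do: sense[dir='south']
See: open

Do: push[x='south']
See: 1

Do: move[dir='south']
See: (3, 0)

Do: sense[dir='south']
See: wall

Do: sense[dir='east']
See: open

Do: push[x='east']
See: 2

Do: move[dir='east']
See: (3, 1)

Do: sense[dir='south']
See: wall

Do: sense[dir='east']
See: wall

Do: sense[dir='north']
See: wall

Do: pop[]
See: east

Do: move[dir='west']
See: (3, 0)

Do: pop[]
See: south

Do: move[dir='north']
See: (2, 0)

Do: sense[dir='north']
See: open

Do: push[x='north']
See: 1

Do: move[dir='north']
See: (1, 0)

Do: sense[dir='east']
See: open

Do: push[x='east']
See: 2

Do: move[dir='east']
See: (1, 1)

Do: sense[dir='east']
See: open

Do: push[x='east']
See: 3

Do: move[dir='east']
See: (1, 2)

Do: sense[dir='south']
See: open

Do: push[x='south']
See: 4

Do: move[dir='south']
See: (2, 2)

Do: sense[dir='east']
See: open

Do: push[x='east']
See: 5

Do: move[dir='east']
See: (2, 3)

Do: sense[dir='south']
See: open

Do: push[x='south']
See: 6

Do: move[dir='south']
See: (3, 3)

Do: sense[dir='south']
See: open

Do: push[x='south']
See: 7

Do: move[dir='south']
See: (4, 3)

Do: sense[dir='south']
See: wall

Do: sense[dir='east']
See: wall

Do: sense[dir='west']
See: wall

Do: pop[]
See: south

Do: move[dir='north']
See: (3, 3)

Do: sense[dir='east']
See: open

Do: push[x='east']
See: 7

Do: move[dir='east']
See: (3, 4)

Do: sense[dir='east']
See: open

Do: push[x='east']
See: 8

Do: move[dir='east']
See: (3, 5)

Do: sense[dir='south']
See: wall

Do: sense[dir='east']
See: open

Do: push[x='east']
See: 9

Do: move[dir='east']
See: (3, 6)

Do: sense[dir='south']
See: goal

Do: move[dir='south']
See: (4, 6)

Answer: (4, 6)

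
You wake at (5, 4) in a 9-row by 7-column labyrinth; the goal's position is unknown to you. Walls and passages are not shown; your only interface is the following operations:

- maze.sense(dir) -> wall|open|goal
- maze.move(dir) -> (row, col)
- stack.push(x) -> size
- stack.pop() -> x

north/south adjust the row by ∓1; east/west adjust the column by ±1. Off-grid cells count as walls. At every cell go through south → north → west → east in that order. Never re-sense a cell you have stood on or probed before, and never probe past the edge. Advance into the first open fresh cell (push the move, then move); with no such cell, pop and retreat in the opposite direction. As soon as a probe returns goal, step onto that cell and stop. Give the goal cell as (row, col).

>>> maze.sense south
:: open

>>> stack.push south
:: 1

>>> maze.move south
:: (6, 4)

>>> maze.sense south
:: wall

>>> maze.sense west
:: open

>>> stack.push west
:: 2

>>> maze.move west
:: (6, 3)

>>> maze.sense south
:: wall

>>> maze.sense north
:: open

>>> stack.push north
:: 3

>>> maze.move north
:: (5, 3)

>>> maze.sense north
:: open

>>> stack.push north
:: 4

>>> maze.move north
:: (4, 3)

>>> maze.sense north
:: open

>>> stack.push north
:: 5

>>> maze.move north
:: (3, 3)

>>> maze.sense north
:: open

>>> stack.push north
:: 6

>>> maze.move north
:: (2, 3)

>>> maze.sense north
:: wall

>>> maze.sense west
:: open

>>> stack.push west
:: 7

>>> maze.move west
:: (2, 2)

>>> maze.sense south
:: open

>>> stack.push south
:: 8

>>> maze.move south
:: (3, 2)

>>> maze.sense south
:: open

>>> stack.push south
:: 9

>>> maze.move south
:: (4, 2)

>>> maze.sense south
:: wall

>>> maze.sense west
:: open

>>> stack.push west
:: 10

>>> maze.move west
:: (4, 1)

>>> maze.sense south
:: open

>>> stack.push south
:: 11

>>> maze.move south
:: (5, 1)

>>> maze.sense south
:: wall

>>> maze.sense west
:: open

>>> stack.push west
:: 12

>>> maze.move west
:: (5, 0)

>>> maze.sense south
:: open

>>> stack.push south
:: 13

>>> maze.move south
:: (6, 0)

>>> maze.sense south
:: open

>>> stack.push south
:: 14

>>> maze.move south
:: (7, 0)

>>> maze.sense south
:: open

>>> stack.push south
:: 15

>>> maze.move south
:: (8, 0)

>>> maze.sense east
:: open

>>> stack.push east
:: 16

>>> maze.move east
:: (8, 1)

>>> maze.sense north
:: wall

>>> maze.sense east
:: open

>>> stack.push east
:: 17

>>> maze.move east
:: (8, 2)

>>> maze.sense north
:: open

>>> stack.push north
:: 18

>>> maze.move north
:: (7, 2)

>>> maze.sense north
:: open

>>> stack.push north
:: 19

>>> maze.move north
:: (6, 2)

>>> stack.pop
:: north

>>> maze.move south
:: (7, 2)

>>> stack.pop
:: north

>>> maze.move south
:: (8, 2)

>>> maze.sense east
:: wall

>>> stack.pop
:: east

>>> maze.move west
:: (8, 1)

>>> stack.pop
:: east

>>> maze.move west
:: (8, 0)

>>> stack.pop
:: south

>>> maze.move north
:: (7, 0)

>>> stack.pop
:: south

>>> maze.move north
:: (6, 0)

>>> stack.pop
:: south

>>> maze.move north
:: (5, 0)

>>> maze.sense north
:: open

>>> stack.push north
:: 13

>>> maze.move north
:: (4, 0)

>>> maze.sense north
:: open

>>> stack.push north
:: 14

>>> maze.move north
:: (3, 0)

>>> maze.sense north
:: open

>>> stack.push north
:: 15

>>> maze.move north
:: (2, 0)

>>> maze.sense north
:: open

>>> stack.push north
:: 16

>>> maze.move north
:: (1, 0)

>>> maze.sense north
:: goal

>>> maze.move north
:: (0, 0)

Answer: (0, 0)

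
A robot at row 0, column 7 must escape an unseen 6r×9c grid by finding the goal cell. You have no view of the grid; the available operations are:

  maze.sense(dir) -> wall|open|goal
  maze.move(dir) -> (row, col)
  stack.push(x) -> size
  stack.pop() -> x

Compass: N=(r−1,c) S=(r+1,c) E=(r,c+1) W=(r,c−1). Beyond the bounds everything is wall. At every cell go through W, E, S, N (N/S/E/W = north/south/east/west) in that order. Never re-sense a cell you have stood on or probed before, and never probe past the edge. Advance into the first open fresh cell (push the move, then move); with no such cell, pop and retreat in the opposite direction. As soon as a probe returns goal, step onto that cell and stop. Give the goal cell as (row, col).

! maze.sense(dir: west) => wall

! maze.sense(dir: east) => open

! stack.push(x: east) => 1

! maze.move(dir: east) => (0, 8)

! maze.sense(dir: south) => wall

! stack.pop() => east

! maze.move(dir: west) => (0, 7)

! maze.sense(dir: south) => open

! stack.push(x: south) => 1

! maze.move(dir: south) => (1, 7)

! maze.sense(dir: west) => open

! stack.push(x: west) => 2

! maze.move(dir: west) => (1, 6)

! maze.sense(dir: west) => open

! stack.push(x: west) => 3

! maze.move(dir: west) => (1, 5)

! maze.sense(dir: west) => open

! stack.push(x: west) => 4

! maze.move(dir: west) => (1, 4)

! maze.sense(dir: west) => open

! stack.push(x: west) => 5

! maze.move(dir: west) => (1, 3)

! maze.sense(dir: west) => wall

! maze.sense(dir: south) => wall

! maze.sense(dir: north) => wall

! stack.pop() => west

! maze.move(dir: east) => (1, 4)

! maze.sense(dir: south) => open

! stack.push(x: south) => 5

! maze.move(dir: south) => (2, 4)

! maze.sense(dir: east) => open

! stack.push(x: east) => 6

! maze.move(dir: east) => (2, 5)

! maze.sense(dir: east) => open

! stack.push(x: east) => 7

! maze.move(dir: east) => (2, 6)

! maze.sense(dir: east) => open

! stack.push(x: east) => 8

! maze.move(dir: east) => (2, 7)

! maze.sense(dir: east) => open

! stack.push(x: east) => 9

! maze.move(dir: east) => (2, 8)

! maze.sense(dir: south) => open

! stack.push(x: south) => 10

! maze.move(dir: south) => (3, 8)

! maze.sense(dir: west) => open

! stack.push(x: west) => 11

! maze.move(dir: west) => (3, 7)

! maze.sense(dir: west) => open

! stack.push(x: west) => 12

! maze.move(dir: west) => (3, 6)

! maze.sense(dir: west) => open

! stack.push(x: west) => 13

! maze.move(dir: west) => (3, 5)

! maze.sense(dir: west) => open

! stack.push(x: west) => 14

! maze.move(dir: west) => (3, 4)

! maze.sense(dir: west) => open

! stack.push(x: west) => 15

! maze.move(dir: west) => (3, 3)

! maze.sense(dir: west) => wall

! maze.sense(dir: south) => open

! stack.push(x: south) => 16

! maze.move(dir: south) => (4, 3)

! maze.sense(dir: west) => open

! stack.push(x: west) => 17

! maze.move(dir: west) => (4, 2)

! maze.sense(dir: west) => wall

! maze.sense(dir: south) => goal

! maze.move(dir: south) => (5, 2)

Answer: (5, 2)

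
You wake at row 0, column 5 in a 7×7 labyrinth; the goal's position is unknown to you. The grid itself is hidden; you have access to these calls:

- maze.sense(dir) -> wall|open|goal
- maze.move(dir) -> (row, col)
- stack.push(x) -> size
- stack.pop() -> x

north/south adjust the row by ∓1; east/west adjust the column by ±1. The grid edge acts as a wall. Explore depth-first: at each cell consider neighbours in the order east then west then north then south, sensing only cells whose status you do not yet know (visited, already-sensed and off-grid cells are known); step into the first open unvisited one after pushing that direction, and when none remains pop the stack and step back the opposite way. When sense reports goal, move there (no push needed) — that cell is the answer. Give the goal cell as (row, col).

% maze.sense east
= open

% stack.push east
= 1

% maze.move east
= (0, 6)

% maze.sense south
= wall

% stack.pop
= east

% maze.move west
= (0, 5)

% maze.sense west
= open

% stack.push west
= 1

% maze.move west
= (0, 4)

% maze.sense west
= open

% stack.push west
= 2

% maze.move west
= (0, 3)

% maze.sense west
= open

% stack.push west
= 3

% maze.move west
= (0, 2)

% maze.sense west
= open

% stack.push west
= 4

% maze.move west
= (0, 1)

% maze.sense west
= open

% stack.push west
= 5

% maze.move west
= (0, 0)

% maze.sense south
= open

% stack.push south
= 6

% maze.move south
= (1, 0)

% maze.sense east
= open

% stack.push east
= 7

% maze.move east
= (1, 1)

% maze.sense east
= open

% stack.push east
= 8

% maze.move east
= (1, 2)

% maze.sense east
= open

% stack.push east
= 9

% maze.move east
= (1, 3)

% maze.sense east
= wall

% maze.sense south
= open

% stack.push south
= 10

% maze.move south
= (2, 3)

% maze.sense east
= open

% stack.push east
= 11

% maze.move east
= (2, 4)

% maze.sense east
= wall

% maze.sense south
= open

% stack.push south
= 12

% maze.move south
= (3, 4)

% maze.sense east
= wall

% maze.sense west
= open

% stack.push west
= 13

% maze.move west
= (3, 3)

% maze.sense west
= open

% stack.push west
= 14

% maze.move west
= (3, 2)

% maze.sense west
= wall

% maze.sense north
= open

% stack.push north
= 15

% maze.move north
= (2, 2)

% maze.sense west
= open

% stack.push west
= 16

% maze.move west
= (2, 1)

% maze.sense west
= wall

% stack.pop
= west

% maze.move east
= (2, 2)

% stack.pop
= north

% maze.move south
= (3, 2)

% maze.sense south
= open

% stack.push south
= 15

% maze.move south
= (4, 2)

% maze.sense east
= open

% stack.push east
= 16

% maze.move east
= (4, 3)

% maze.sense east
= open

% stack.push east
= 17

% maze.move east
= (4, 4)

% maze.sense east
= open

% stack.push east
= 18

% maze.move east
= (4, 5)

% maze.sense east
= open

% stack.push east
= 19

% maze.move east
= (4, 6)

% maze.sense north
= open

% stack.push north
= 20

% maze.move north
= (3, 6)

% maze.sense north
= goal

% maze.move north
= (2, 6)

Answer: (2, 6)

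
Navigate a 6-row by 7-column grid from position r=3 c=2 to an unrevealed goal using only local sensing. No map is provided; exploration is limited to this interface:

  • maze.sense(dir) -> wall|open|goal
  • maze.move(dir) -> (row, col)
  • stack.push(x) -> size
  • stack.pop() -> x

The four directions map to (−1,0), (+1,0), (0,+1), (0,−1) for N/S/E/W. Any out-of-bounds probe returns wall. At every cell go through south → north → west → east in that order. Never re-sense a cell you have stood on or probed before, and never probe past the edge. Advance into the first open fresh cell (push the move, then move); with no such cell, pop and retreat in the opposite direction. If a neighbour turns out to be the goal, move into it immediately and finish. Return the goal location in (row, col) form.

CALL maze.sense[dir→south]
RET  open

CALL stack.push[x→south]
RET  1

CALL maze.move[dir→south]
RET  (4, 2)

CALL maze.sense[dir→south]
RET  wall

CALL maze.sense[dir→west]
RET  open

CALL stack.push[x→west]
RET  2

CALL maze.move[dir→west]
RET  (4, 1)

CALL maze.sense[dir→south]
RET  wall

CALL maze.sense[dir→north]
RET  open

CALL stack.push[x→north]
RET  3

CALL maze.move[dir→north]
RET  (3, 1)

CALL maze.sense[dir→north]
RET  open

CALL stack.push[x→north]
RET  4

CALL maze.move[dir→north]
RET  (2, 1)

CALL maze.sense[dir→north]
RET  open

CALL stack.push[x→north]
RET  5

CALL maze.move[dir→north]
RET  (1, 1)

CALL maze.sense[dir→north]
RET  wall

CALL maze.sense[dir→west]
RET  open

CALL stack.push[x→west]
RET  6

CALL maze.move[dir→west]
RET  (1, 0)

CALL maze.sense[dir→south]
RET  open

CALL stack.push[x→south]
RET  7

CALL maze.move[dir→south]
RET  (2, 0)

CALL maze.sense[dir→south]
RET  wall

CALL stack.pop[]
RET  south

CALL maze.move[dir→north]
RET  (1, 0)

CALL maze.sense[dir→north]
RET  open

CALL stack.push[x→north]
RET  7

CALL maze.move[dir→north]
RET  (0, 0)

CALL stack.pop[]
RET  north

CALL maze.move[dir→south]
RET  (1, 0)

CALL stack.pop[]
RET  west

CALL maze.move[dir→east]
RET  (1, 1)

CALL maze.sense[dir→east]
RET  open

CALL stack.push[x→east]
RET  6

CALL maze.move[dir→east]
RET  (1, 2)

CALL maze.sense[dir→south]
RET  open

CALL stack.push[x→south]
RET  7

CALL maze.move[dir→south]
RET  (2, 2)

CALL maze.sense[dir→east]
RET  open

CALL stack.push[x→east]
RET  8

CALL maze.move[dir→east]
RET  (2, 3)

CALL maze.sense[dir→south]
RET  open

CALL stack.push[x→south]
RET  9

CALL maze.move[dir→south]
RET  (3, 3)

CALL maze.sense[dir→south]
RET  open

CALL stack.push[x→south]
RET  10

CALL maze.move[dir→south]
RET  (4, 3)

CALL maze.sense[dir→south]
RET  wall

CALL maze.sense[dir→east]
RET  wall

CALL stack.pop[]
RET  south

CALL maze.move[dir→north]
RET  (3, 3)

CALL maze.sense[dir→east]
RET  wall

CALL stack.pop[]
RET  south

CALL maze.move[dir→north]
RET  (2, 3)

CALL maze.sense[dir→north]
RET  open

CALL stack.push[x→north]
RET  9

CALL maze.move[dir→north]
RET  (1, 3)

CALL maze.sense[dir→north]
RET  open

CALL stack.push[x→north]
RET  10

CALL maze.move[dir→north]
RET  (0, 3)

CALL maze.sense[dir→west]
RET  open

CALL stack.push[x→west]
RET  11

CALL maze.move[dir→west]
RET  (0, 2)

CALL stack.pop[]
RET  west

CALL maze.move[dir→east]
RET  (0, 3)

CALL maze.sense[dir→east]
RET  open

CALL stack.push[x→east]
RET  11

CALL maze.move[dir→east]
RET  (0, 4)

CALL maze.sense[dir→south]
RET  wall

CALL maze.sense[dir→east]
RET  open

CALL stack.push[x→east]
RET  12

CALL maze.move[dir→east]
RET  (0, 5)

CALL maze.sense[dir→south]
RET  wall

CALL maze.sense[dir→east]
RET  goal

CALL maze.move[dir→east]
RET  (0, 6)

Answer: (0, 6)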